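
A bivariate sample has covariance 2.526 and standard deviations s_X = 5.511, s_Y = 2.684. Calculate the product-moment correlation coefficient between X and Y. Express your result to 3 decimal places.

r = Cov(X,Y) / (s_X · s_Y) = 2.526 / (5.511 × 2.684)
  = 2.526 / 14.7915 ≈ 0.171

0.171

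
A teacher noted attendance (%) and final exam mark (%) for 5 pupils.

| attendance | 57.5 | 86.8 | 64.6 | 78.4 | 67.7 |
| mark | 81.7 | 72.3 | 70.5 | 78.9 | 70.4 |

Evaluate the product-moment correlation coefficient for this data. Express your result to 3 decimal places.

-0.249

n = 5, Σx = 355, Σy = 373.8, Σx² = 25743.5, Σy² = 28053.8, Σxy = 26479.53
nΣxy − ΣxΣy = 132397.65 − 132699 = -301.35
nΣx² − (Σx)² = 128717.5 − 126025 = 2692.5; nΣy² − (Σy)² = 140269 − 139726.44 = 542.56
r = -301.35 / √(2692.5 × 542.56) = -301.35 / 1208.6533 ≈ -0.249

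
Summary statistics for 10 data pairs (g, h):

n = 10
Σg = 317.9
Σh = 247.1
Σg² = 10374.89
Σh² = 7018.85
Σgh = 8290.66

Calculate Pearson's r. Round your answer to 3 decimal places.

r = (nΣgh − ΣgΣh) / √[(nΣg² − (Σg)²)(nΣh² − (Σh)²)]
Numerator: 10×8290.66 − 317.9×247.1 = 4353.51
Denominator: √[(103748.9 − 101060.41)(70188.5 − 61058.41)] = √[2688.49 × 9130.09] = 4954.4077
r = 4353.51 / 4954.4077 ≈ 0.879

0.879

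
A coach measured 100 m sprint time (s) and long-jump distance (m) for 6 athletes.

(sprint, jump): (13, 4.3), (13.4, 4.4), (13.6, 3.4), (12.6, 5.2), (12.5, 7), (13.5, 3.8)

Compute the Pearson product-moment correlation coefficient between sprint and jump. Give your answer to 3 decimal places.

n = 6, Σx = 78.6, Σy = 28.1, Σx² = 1030.78, Σy² = 139.89, Σxy = 365.42
nΣxy − ΣxΣy = 2192.52 − 2208.66 = -16.14
nΣx² − (Σx)² = 6184.68 − 6177.96 = 6.72; nΣy² − (Σy)² = 839.34 − 789.61 = 49.73
r = -16.14 / √(6.72 × 49.73) = -16.14 / 18.2807 ≈ -0.883

-0.883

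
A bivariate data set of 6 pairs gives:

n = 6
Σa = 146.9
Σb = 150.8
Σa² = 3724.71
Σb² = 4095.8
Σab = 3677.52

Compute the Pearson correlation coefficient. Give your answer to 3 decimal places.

-0.074

r = (nΣab − ΣaΣb) / √[(nΣa² − (Σa)²)(nΣb² − (Σb)²)]
Numerator: 6×3677.52 − 146.9×150.8 = -87.4
Denominator: √[(22348.26 − 21579.61)(24574.8 − 22740.64)] = √[768.65 × 1834.16] = 1187.3614
r = -87.4 / 1187.3614 ≈ -0.074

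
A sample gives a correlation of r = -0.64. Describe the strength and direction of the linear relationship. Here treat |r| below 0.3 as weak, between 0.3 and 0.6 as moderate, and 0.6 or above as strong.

r = -0.64 < 0 so the relationship is negative.
|r| = 0.64, which falls in the strong range.

strong negative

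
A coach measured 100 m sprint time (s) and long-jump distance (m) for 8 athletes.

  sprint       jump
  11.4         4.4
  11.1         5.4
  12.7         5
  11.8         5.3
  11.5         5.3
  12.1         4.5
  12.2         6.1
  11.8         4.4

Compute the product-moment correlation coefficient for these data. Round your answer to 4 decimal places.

0.0708

n = 8, Σx = 94.6, Σy = 40.4, Σx² = 1120.44, Σy² = 206.52, Σxy = 477.88
nΣxy − ΣxΣy = 3823.04 − 3821.84 = 1.2
nΣx² − (Σx)² = 8963.52 − 8949.16 = 14.36; nΣy² − (Σy)² = 1652.16 − 1632.16 = 20
r = 1.2 / √(14.36 × 20) = 1.2 / 16.9470 ≈ 0.0708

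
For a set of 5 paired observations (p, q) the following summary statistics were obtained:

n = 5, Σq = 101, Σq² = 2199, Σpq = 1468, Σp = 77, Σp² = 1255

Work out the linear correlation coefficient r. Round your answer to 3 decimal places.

r = (nΣpq − ΣpΣq) / √[(nΣp² − (Σp)²)(nΣq² − (Σq)²)]
Numerator: 5×1468 − 77×101 = -437
Denominator: √[(6275 − 5929)(10995 − 10201)] = √[346 × 794] = 524.1412
r = -437 / 524.1412 ≈ -0.834

-0.834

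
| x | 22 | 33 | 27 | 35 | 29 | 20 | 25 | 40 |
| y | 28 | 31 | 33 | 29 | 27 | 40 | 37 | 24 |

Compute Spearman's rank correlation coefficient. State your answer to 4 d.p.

-0.6429

Rank x: 2, 6, 4, 7, 5, 1, 3, 8
Rank y: 3, 5, 6, 4, 2, 8, 7, 1
d = rank(x) − rank(y): -1, 1, -2, 3, 3, -7, -4, 7; Σd² = 138
ρ = 1 − 6Σd² / [n(n²−1)] = 1 − 6×138 / (8×63) = 1 − 828/504 ≈ -0.6429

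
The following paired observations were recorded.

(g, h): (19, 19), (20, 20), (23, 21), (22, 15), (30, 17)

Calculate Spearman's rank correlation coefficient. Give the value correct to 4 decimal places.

-0.1000

Rank g: 1, 2, 4, 3, 5
Rank h: 3, 4, 5, 1, 2
d = rank(g) − rank(h): -2, -2, -1, 2, 3; Σd² = 22
ρ = 1 − 6Σd² / [n(n²−1)] = 1 − 6×22 / (5×24) = 1 − 132/120 ≈ -0.1000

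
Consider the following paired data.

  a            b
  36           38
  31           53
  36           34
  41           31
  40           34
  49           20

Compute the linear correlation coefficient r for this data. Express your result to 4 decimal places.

n = 6, Σa = 233, Σb = 210, Σa² = 9235, Σb² = 7926, Σab = 7846
nΣab − ΣaΣb = 47076 − 48930 = -1854
nΣa² − (Σa)² = 55410 − 54289 = 1121; nΣb² − (Σb)² = 47556 − 44100 = 3456
r = -1854 / √(1121 × 3456) = -1854 / 1968.2927 ≈ -0.9419

-0.9419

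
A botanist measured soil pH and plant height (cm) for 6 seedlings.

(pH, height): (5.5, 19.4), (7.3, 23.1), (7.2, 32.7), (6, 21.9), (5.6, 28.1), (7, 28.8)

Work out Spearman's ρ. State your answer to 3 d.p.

0.543

Rank pH: 1, 6, 5, 3, 2, 4
Rank height: 1, 3, 6, 2, 4, 5
d = rank(pH) − rank(height): 0, 3, -1, 1, -2, -1; Σd² = 16
ρ = 1 − 6Σd² / [n(n²−1)] = 1 − 6×16 / (6×35) = 1 − 96/210 ≈ 0.543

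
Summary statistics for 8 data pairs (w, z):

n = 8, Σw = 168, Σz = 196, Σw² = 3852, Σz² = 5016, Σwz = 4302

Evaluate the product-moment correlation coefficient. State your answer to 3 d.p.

r = (nΣwz − ΣwΣz) / √[(nΣw² − (Σw)²)(nΣz² − (Σz)²)]
Numerator: 8×4302 − 168×196 = 1488
Denominator: √[(30816 − 28224)(40128 − 38416)] = √[2592 × 1712] = 2106.5384
r = 1488 / 2106.5384 ≈ 0.706

0.706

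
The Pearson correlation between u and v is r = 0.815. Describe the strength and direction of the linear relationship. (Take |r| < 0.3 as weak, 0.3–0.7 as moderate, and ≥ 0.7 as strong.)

r = 0.815 > 0 so the relationship is positive.
|r| = 0.815, which falls in the strong range.

strong positive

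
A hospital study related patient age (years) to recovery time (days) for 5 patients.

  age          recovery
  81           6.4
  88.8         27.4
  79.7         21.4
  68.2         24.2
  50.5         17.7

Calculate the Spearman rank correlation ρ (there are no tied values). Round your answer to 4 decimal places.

0.3000

Rank age: 4, 5, 3, 2, 1
Rank recovery: 1, 5, 3, 4, 2
d = rank(age) − rank(recovery): 3, 0, 0, -2, -1; Σd² = 14
ρ = 1 − 6Σd² / [n(n²−1)] = 1 − 6×14 / (5×24) = 1 − 84/120 ≈ 0.3000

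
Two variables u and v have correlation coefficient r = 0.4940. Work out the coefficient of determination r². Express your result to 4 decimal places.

r² = (0.4940)² = 0.2440

0.2440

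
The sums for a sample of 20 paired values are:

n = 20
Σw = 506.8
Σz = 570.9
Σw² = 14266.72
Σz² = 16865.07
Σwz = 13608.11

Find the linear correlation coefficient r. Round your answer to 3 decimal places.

r = (nΣwz − ΣwΣz) / √[(nΣw² − (Σw)²)(nΣz² − (Σz)²)]
Numerator: 20×13608.11 − 506.8×570.9 = -17169.92
Denominator: √[(285334.4 − 256846.24)(337301.4 − 325926.81)] = √[28488.16 × 11374.59] = 18001.1427
r = -17169.92 / 18001.1427 ≈ -0.954

-0.954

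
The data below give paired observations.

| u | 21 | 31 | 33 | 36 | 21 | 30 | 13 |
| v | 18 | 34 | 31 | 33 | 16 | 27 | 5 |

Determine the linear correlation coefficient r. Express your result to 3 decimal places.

n = 7, Σu = 185, Σv = 164, Σu² = 5297, Σv² = 4540, Σuv = 4854
nΣuv − ΣuΣv = 33978 − 30340 = 3638
nΣu² − (Σu)² = 37079 − 34225 = 2854; nΣv² − (Σv)² = 31780 − 26896 = 4884
r = 3638 / √(2854 × 4884) = 3638 / 3733.4884 ≈ 0.974

0.974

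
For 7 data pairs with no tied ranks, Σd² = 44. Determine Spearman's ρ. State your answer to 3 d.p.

0.214

ρ = 1 − 6Σd² / [n(n²−1)] = 1 − 6×44 / (7×48)
  = 1 − 264/336 = 1 − 0.7857 ≈ 0.214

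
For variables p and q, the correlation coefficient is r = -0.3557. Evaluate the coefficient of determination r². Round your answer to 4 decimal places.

0.1265

r² = (-0.3557)² = 0.1265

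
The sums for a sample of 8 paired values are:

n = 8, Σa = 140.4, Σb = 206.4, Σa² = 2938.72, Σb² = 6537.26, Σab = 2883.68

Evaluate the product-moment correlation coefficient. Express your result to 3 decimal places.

-0.974

r = (nΣab − ΣaΣb) / √[(nΣa² − (Σa)²)(nΣb² − (Σb)²)]
Numerator: 8×2883.68 − 140.4×206.4 = -5909.12
Denominator: √[(23509.76 − 19712.16)(52298.08 − 42600.96)] = √[3797.6 × 9697.12] = 6068.4251
r = -5909.12 / 6068.4251 ≈ -0.974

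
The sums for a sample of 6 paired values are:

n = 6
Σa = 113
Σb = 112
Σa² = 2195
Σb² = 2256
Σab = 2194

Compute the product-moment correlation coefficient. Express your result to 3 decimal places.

0.805

r = (nΣab − ΣaΣb) / √[(nΣa² − (Σa)²)(nΣb² − (Σb)²)]
Numerator: 6×2194 − 113×112 = 508
Denominator: √[(13170 − 12769)(13536 − 12544)] = √[401 × 992] = 630.7075
r = 508 / 630.7075 ≈ 0.805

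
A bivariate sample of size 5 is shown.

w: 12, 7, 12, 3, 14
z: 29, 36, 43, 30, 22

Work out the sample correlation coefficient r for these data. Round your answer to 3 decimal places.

-0.154

n = 5, Σw = 48, Σz = 160, Σw² = 542, Σz² = 5370, Σwz = 1514
nΣwz − ΣwΣz = 7570 − 7680 = -110
nΣw² − (Σw)² = 2710 − 2304 = 406; nΣz² − (Σz)² = 26850 − 25600 = 1250
r = -110 / √(406 × 1250) = -110 / 712.3903 ≈ -0.154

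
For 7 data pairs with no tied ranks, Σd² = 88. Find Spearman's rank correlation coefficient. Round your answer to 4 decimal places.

ρ = 1 − 6Σd² / [n(n²−1)] = 1 − 6×88 / (7×48)
  = 1 − 528/336 = 1 − 1.57143 ≈ -0.5714

-0.5714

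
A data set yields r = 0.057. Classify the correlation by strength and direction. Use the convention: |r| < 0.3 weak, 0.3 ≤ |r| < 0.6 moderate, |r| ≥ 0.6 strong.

weak positive

r = 0.057 > 0 so the relationship is positive.
|r| = 0.057, which falls in the weak range.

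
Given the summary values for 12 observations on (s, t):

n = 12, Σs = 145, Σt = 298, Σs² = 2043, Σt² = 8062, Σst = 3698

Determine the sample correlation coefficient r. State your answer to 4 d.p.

0.2215

r = (nΣst − ΣsΣt) / √[(nΣs² − (Σs)²)(nΣt² − (Σt)²)]
Numerator: 12×3698 − 145×298 = 1166
Denominator: √[(24516 − 21025)(96744 − 88804)] = √[3491 × 7940] = 5264.8400
r = 1166 / 5264.8400 ≈ 0.2215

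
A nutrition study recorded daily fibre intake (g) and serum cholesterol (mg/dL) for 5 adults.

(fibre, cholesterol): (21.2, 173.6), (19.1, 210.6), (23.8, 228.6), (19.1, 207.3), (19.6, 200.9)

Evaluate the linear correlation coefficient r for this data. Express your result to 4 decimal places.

n = 5, Σx = 102.8, Σy = 1021, Σx² = 2129.66, Σy² = 210081.38, Σxy = 21040.53
nΣxy − ΣxΣy = 105202.65 − 104958.8 = 243.85
nΣx² − (Σx)² = 10648.3 − 10567.84 = 80.46; nΣy² − (Σy)² = 1050406.9 − 1042441 = 7965.9
r = 243.85 / √(80.46 × 7965.9) = 243.85 / 800.5850 ≈ 0.3046

0.3046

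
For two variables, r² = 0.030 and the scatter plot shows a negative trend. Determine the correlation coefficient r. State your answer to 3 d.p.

-0.173

|r| = √0.030 = 0.173
The association is negative, so r = −0.173.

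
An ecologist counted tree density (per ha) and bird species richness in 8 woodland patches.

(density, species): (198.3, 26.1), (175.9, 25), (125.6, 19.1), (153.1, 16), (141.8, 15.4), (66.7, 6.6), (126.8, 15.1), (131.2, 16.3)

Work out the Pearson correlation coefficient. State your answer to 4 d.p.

n = 8, Σx = 1119.4, Σy = 139.6, Σx² = 167326.48, Σy² = 2701.44, Σxy = 21098.87
nΣxy − ΣxΣy = 168790.96 − 156268.24 = 12522.72
nΣx² − (Σx)² = 1338611.84 − 1253056.36 = 85555.48; nΣy² − (Σy)² = 21611.52 − 19488.16 = 2123.36
r = 12522.72 / √(85555.48 × 2123.36) = 12522.72 / 13478.3190 ≈ 0.9291

0.9291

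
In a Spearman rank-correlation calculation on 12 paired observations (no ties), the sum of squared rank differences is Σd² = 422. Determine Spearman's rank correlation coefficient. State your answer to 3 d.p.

-0.476

ρ = 1 − 6Σd² / [n(n²−1)] = 1 − 6×422 / (12×143)
  = 1 − 2532/1716 = 1 − 1.4755 ≈ -0.476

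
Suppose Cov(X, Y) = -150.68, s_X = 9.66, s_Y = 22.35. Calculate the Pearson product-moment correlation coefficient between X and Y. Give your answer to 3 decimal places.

-0.698

r = Cov(X,Y) / (s_X · s_Y) = -150.68 / (9.66 × 22.35)
  = -150.68 / 215.9010 ≈ -0.698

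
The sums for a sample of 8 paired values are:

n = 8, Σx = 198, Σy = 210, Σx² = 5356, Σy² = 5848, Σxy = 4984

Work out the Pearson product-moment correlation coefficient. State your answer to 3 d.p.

-0.546

r = (nΣxy − ΣxΣy) / √[(nΣx² − (Σx)²)(nΣy² − (Σy)²)]
Numerator: 8×4984 − 198×210 = -1708
Denominator: √[(42848 − 39204)(46784 − 44100)] = √[3644 × 2684] = 3127.3785
r = -1708 / 3127.3785 ≈ -0.546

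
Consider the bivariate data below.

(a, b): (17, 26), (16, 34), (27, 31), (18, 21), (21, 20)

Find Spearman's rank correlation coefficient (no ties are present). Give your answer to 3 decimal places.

-0.400

Rank a: 2, 1, 5, 3, 4
Rank b: 3, 5, 4, 2, 1
d = rank(a) − rank(b): -1, -4, 1, 1, 3; Σd² = 28
ρ = 1 − 6Σd² / [n(n²−1)] = 1 − 6×28 / (5×24) = 1 − 168/120 ≈ -0.400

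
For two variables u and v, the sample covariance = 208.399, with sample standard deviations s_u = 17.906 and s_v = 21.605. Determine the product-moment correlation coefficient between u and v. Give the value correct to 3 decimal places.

r = Cov(u,v) / (s_u · s_v) = 208.399 / (17.906 × 21.605)
  = 208.399 / 386.8591 ≈ 0.539

0.539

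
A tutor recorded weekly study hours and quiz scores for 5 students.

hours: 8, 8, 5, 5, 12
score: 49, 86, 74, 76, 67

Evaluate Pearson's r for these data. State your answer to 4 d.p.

n = 5, Σx = 38, Σy = 352, Σx² = 322, Σy² = 25538, Σxy = 2634
nΣxy − ΣxΣy = 13170 − 13376 = -206
nΣx² − (Σx)² = 1610 − 1444 = 166; nΣy² − (Σy)² = 127690 − 123904 = 3786
r = -206 / √(166 × 3786) = -206 / 792.7648 ≈ -0.2599

-0.2599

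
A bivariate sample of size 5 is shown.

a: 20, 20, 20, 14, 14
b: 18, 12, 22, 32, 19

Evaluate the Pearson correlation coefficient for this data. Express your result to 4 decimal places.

n = 5, Σa = 88, Σb = 103, Σa² = 1592, Σb² = 2337, Σab = 1754
nΣab − ΣaΣb = 8770 − 9064 = -294
nΣa² − (Σa)² = 7960 − 7744 = 216; nΣb² − (Σb)² = 11685 − 10609 = 1076
r = -294 / √(216 × 1076) = -294 / 482.0954 ≈ -0.6098

-0.6098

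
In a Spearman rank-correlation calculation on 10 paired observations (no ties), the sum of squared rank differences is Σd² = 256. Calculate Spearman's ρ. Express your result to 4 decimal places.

-0.5515

ρ = 1 − 6Σd² / [n(n²−1)] = 1 − 6×256 / (10×99)
  = 1 − 1536/990 = 1 − 1.55152 ≈ -0.5515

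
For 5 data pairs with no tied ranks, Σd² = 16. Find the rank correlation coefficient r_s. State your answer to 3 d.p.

ρ = 1 − 6Σd² / [n(n²−1)] = 1 − 6×16 / (5×24)
  = 1 − 96/120 = 1 − 0.8000 ≈ 0.200

0.200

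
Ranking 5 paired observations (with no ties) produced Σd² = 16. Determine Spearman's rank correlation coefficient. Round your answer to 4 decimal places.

ρ = 1 − 6Σd² / [n(n²−1)] = 1 − 6×16 / (5×24)
  = 1 − 96/120 = 1 − 0.80000 ≈ 0.2000

0.2000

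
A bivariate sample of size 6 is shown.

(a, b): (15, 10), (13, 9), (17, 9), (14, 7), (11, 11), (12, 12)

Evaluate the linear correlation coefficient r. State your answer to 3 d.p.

n = 6, Σa = 82, Σb = 58, Σa² = 1144, Σb² = 576, Σab = 783
nΣab − ΣaΣb = 4698 − 4756 = -58
nΣa² − (Σa)² = 6864 − 6724 = 140; nΣb² − (Σb)² = 3456 − 3364 = 92
r = -58 / √(140 × 92) = -58 / 113.4901 ≈ -0.511

-0.511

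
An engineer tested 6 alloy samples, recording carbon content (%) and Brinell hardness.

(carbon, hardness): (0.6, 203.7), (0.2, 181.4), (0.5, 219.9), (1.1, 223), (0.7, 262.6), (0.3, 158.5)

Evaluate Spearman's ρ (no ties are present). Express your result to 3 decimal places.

Rank carbon: 4, 1, 3, 6, 5, 2
Rank hardness: 3, 2, 4, 5, 6, 1
d = rank(carbon) − rank(hardness): 1, -1, -1, 1, -1, 1; Σd² = 6
ρ = 1 − 6Σd² / [n(n²−1)] = 1 − 6×6 / (6×35) = 1 − 36/210 ≈ 0.829

0.829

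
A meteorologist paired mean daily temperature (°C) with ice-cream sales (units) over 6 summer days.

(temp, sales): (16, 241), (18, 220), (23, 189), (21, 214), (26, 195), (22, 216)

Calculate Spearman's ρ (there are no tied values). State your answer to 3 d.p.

Rank temp: 1, 2, 5, 3, 6, 4
Rank sales: 6, 5, 1, 3, 2, 4
d = rank(temp) − rank(sales): -5, -3, 4, 0, 4, 0; Σd² = 66
ρ = 1 − 6Σd² / [n(n²−1)] = 1 − 6×66 / (6×35) = 1 − 396/210 ≈ -0.886

-0.886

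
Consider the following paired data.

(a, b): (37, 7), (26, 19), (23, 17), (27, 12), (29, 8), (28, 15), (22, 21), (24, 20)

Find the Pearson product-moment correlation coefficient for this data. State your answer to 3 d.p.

n = 8, Σa = 216, Σb = 119, Σa² = 5988, Σb² = 1973, Σab = 3062
nΣab − ΣaΣb = 24496 − 25704 = -1208
nΣa² − (Σa)² = 47904 − 46656 = 1248; nΣb² − (Σb)² = 15784 − 14161 = 1623
r = -1208 / √(1248 × 1623) = -1208 / 1423.2020 ≈ -0.849

-0.849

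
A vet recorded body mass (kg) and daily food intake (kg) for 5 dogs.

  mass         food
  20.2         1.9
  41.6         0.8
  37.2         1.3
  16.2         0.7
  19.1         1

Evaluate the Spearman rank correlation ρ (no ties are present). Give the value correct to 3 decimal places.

0.300

Rank mass: 3, 5, 4, 1, 2
Rank food: 5, 2, 4, 1, 3
d = rank(mass) − rank(food): -2, 3, 0, 0, -1; Σd² = 14
ρ = 1 − 6Σd² / [n(n²−1)] = 1 − 6×14 / (5×24) = 1 − 84/120 ≈ 0.300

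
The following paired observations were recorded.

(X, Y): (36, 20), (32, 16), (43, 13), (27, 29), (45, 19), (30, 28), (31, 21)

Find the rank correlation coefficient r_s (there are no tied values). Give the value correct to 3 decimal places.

-0.821

Rank X: 5, 4, 6, 1, 7, 2, 3
Rank Y: 4, 2, 1, 7, 3, 6, 5
d = rank(X) − rank(Y): 1, 2, 5, -6, 4, -4, -2; Σd² = 102
ρ = 1 − 6Σd² / [n(n²−1)] = 1 − 6×102 / (7×48) = 1 − 612/336 ≈ -0.821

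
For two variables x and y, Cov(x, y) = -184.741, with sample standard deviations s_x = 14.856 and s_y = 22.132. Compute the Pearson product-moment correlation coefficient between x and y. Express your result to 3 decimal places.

r = Cov(x,y) / (s_x · s_y) = -184.741 / (14.856 × 22.132)
  = -184.741 / 328.7930 ≈ -0.562

-0.562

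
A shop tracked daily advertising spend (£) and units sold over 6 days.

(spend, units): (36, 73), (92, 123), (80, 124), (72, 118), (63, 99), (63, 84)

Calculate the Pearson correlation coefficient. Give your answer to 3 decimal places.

n = 6, Σx = 406, Σy = 621, Σx² = 29282, Σy² = 66615, Σxy = 43889
nΣxy − ΣxΣy = 263334 − 252126 = 11208
nΣx² − (Σx)² = 175692 − 164836 = 10856; nΣy² − (Σy)² = 399690 − 385641 = 14049
r = 11208 / √(10856 × 14049) = 11208 / 12349.7346 ≈ 0.908

0.908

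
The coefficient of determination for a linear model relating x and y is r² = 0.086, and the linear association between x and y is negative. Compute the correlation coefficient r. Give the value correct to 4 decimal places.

-0.2933

|r| = √0.086 = 0.2933
The association is negative, so r = −0.2933.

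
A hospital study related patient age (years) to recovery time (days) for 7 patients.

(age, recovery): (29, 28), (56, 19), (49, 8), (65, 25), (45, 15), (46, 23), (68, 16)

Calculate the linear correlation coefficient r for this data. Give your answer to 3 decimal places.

-0.256

n = 7, Σx = 358, Σy = 134, Σx² = 19368, Σy² = 2844, Σxy = 6714
nΣxy − ΣxΣy = 46998 − 47972 = -974
nΣx² − (Σx)² = 135576 − 128164 = 7412; nΣy² − (Σy)² = 19908 − 17956 = 1952
r = -974 / √(7412 × 1952) = -974 / 3803.7119 ≈ -0.256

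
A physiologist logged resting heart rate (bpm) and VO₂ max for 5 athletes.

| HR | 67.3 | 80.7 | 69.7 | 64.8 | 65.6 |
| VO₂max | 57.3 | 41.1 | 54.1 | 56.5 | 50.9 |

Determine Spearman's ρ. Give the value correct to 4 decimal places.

-0.5000

Rank HR: 3, 5, 4, 1, 2
Rank VO₂max: 5, 1, 3, 4, 2
d = rank(HR) − rank(VO₂max): -2, 4, 1, -3, 0; Σd² = 30
ρ = 1 − 6Σd² / [n(n²−1)] = 1 − 6×30 / (5×24) = 1 − 180/120 ≈ -0.5000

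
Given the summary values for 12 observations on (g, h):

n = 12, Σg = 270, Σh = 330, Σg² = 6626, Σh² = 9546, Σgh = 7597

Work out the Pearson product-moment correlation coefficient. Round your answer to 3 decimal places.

0.338

r = (nΣgh − ΣgΣh) / √[(nΣg² − (Σg)²)(nΣh² − (Σh)²)]
Numerator: 12×7597 − 270×330 = 2064
Denominator: √[(79512 − 72900)(114552 − 108900)] = √[6612 × 5652] = 6113.1844
r = 2064 / 6113.1844 ≈ 0.338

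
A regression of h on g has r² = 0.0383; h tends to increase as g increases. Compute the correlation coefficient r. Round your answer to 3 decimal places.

|r| = √0.0383 = 0.196
The association is positive, so r = 0.196.

0.196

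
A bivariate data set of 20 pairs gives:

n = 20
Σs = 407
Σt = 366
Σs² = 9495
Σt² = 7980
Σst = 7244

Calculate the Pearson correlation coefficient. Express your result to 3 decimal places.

-0.164

r = (nΣst − ΣsΣt) / √[(nΣs² − (Σs)²)(nΣt² − (Σt)²)]
Numerator: 20×7244 − 407×366 = -4082
Denominator: √[(189900 − 165649)(159600 − 133956)] = √[24251 × 25644] = 24937.7754
r = -4082 / 24937.7754 ≈ -0.164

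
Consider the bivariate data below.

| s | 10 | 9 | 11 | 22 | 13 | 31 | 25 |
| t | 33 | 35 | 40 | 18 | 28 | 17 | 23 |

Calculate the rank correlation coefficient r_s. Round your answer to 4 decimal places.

Rank s: 2, 1, 3, 5, 4, 7, 6
Rank t: 5, 6, 7, 2, 4, 1, 3
d = rank(s) − rank(t): -3, -5, -4, 3, 0, 6, 3; Σd² = 104
ρ = 1 − 6Σd² / [n(n²−1)] = 1 − 6×104 / (7×48) = 1 − 624/336 ≈ -0.8571

-0.8571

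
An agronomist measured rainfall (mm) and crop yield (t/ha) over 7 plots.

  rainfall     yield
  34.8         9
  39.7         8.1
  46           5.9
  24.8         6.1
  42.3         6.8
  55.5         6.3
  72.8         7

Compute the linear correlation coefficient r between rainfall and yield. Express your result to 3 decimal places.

n = 7, Σx = 315.9, Σy = 49.2, Σx² = 15687.55, Σy² = 353.56, Σxy = 2204.34
nΣxy − ΣxΣy = 15430.38 − 15542.28 = -111.9
nΣx² − (Σx)² = 109812.85 − 99792.81 = 10020.04; nΣy² − (Σy)² = 2474.92 − 2420.64 = 54.28
r = -111.9 / √(10020.04 × 54.28) = -111.9 / 737.4875 ≈ -0.152

-0.152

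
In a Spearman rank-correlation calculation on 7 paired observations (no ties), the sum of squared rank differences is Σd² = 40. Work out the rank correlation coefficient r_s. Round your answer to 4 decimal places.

0.2857

ρ = 1 − 6Σd² / [n(n²−1)] = 1 − 6×40 / (7×48)
  = 1 − 240/336 = 1 − 0.71429 ≈ 0.2857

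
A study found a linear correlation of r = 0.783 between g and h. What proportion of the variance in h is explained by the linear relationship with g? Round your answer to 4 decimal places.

r² = (0.783)² = 0.6131

0.6131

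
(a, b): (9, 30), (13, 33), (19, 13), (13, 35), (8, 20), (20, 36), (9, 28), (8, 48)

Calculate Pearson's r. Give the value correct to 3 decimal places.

n = 8, Σa = 99, Σb = 243, Σa² = 1389, Σb² = 8167, Σab = 2917
nΣab − ΣaΣb = 23336 − 24057 = -721
nΣa² − (Σa)² = 11112 − 9801 = 1311; nΣb² − (Σb)² = 65336 − 59049 = 6287
r = -721 / √(1311 × 6287) = -721 / 2870.9331 ≈ -0.251

-0.251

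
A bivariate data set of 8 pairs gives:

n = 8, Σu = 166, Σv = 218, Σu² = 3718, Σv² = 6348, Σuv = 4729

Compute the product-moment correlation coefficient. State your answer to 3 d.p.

0.616

r = (nΣuv − ΣuΣv) / √[(nΣu² − (Σu)²)(nΣv² − (Σv)²)]
Numerator: 8×4729 − 166×218 = 1644
Denominator: √[(29744 − 27556)(50784 − 47524)] = √[2188 × 3260] = 2670.7452
r = 1644 / 2670.7452 ≈ 0.616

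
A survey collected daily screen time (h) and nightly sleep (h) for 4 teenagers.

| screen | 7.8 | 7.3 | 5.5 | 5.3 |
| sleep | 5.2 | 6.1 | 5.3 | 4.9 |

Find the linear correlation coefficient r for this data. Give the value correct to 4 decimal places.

n = 4, Σx = 25.9, Σy = 21.5, Σx² = 172.47, Σy² = 116.35, Σxy = 140.21
nΣxy − ΣxΣy = 560.84 − 556.85 = 3.99
nΣx² − (Σx)² = 689.88 − 670.81 = 19.07; nΣy² − (Σy)² = 465.4 − 462.25 = 3.15
r = 3.99 / √(19.07 × 3.15) = 3.99 / 7.7505 ≈ 0.5148

0.5148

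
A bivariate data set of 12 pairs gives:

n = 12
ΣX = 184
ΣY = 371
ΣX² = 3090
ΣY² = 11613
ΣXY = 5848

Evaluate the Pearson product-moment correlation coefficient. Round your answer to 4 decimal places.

0.8131

r = (nΣXY − ΣXΣY) / √[(nΣX² − (ΣX)²)(nΣY² − (ΣY)²)]
Numerator: 12×5848 − 184×371 = 1912
Denominator: √[(37080 − 33856)(139356 − 137641)] = √[3224 × 1715] = 2351.4166
r = 1912 / 2351.4166 ≈ 0.8131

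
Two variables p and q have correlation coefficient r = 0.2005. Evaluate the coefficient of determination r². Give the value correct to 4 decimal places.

r² = (0.2005)² = 0.0402

0.0402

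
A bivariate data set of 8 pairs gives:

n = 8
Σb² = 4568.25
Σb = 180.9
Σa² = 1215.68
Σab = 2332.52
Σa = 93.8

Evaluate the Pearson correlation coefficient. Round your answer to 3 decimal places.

r = (nΣab − ΣaΣb) / √[(nΣa² − (Σa)²)(nΣb² − (Σb)²)]
Numerator: 8×2332.52 − 93.8×180.9 = 1691.74
Denominator: √[(9725.44 − 8798.44)(36546 − 32724.81)] = √[927 × 3821.19] = 1882.0848
r = 1691.74 / 1882.0848 ≈ 0.899

0.899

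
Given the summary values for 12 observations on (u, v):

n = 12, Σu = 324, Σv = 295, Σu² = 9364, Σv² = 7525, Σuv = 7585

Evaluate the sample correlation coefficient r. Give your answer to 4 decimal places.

r = (nΣuv − ΣuΣv) / √[(nΣu² − (Σu)²)(nΣv² − (Σv)²)]
Numerator: 12×7585 − 324×295 = -4560
Denominator: √[(112368 − 104976)(90300 − 87025)] = √[7392 × 3275] = 4920.2439
r = -4560 / 4920.2439 ≈ -0.9268

-0.9268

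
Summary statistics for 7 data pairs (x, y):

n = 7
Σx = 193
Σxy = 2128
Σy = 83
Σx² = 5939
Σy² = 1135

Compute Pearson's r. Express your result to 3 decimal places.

-0.526

r = (nΣxy − ΣxΣy) / √[(nΣx² − (Σx)²)(nΣy² − (Σy)²)]
Numerator: 7×2128 − 193×83 = -1123
Denominator: √[(41573 − 37249)(7945 − 6889)] = √[4324 × 1056] = 2136.8538
r = -1123 / 2136.8538 ≈ -0.526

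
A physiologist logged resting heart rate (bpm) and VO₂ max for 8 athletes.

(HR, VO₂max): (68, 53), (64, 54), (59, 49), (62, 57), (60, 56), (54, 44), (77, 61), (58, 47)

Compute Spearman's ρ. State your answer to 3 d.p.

0.786

Rank HR: 7, 6, 3, 5, 4, 1, 8, 2
Rank VO₂max: 4, 5, 3, 7, 6, 1, 8, 2
d = rank(HR) − rank(VO₂max): 3, 1, 0, -2, -2, 0, 0, 0; Σd² = 18
ρ = 1 − 6Σd² / [n(n²−1)] = 1 − 6×18 / (8×63) = 1 − 108/504 ≈ 0.786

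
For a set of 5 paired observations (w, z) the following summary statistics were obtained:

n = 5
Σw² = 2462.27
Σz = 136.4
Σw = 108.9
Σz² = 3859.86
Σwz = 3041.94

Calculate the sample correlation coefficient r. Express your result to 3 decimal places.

0.635

r = (nΣwz − ΣwΣz) / √[(nΣw² − (Σw)²)(nΣz² − (Σz)²)]
Numerator: 5×3041.94 − 108.9×136.4 = 355.74
Denominator: √[(12311.35 − 11859.21)(19299.3 − 18604.96)] = √[452.14 × 694.34] = 560.3025
r = 355.74 / 560.3025 ≈ 0.635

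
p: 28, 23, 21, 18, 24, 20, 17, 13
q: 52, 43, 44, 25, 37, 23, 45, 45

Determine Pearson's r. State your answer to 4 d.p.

0.2405

n = 8, Σp = 164, Σq = 314, Σp² = 3512, Σq² = 13062, Σpq = 6517
nΣpq − ΣpΣq = 52136 − 51496 = 640
nΣp² − (Σp)² = 28096 − 26896 = 1200; nΣq² − (Σq)² = 104496 − 98596 = 5900
r = 640 / √(1200 × 5900) = 640 / 2660.8269 ≈ 0.2405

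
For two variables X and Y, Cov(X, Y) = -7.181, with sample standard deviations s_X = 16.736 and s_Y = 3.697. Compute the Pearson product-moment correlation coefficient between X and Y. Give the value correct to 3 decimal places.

-0.116

r = Cov(X,Y) / (s_X · s_Y) = -7.181 / (16.736 × 3.697)
  = -7.181 / 61.8730 ≈ -0.116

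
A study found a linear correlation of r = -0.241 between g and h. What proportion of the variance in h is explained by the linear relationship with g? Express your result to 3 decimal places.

0.058

r² = (-0.241)² = 0.058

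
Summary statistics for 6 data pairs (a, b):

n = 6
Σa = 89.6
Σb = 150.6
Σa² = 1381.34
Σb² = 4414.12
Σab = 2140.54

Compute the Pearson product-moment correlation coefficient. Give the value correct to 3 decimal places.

-0.654

r = (nΣab − ΣaΣb) / √[(nΣa² − (Σa)²)(nΣb² − (Σb)²)]
Numerator: 6×2140.54 − 89.6×150.6 = -650.52
Denominator: √[(8288.04 − 8028.16)(26484.72 − 22680.36)] = √[259.88 × 3804.36] = 994.3224
r = -650.52 / 994.3224 ≈ -0.654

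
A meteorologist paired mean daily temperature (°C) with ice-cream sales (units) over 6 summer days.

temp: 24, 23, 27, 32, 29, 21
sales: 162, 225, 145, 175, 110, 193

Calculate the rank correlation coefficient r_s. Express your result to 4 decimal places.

Rank temp: 3, 2, 4, 6, 5, 1
Rank sales: 3, 6, 2, 4, 1, 5
d = rank(temp) − rank(sales): 0, -4, 2, 2, 4, -4; Σd² = 56
ρ = 1 − 6Σd² / [n(n²−1)] = 1 − 6×56 / (6×35) = 1 − 336/210 ≈ -0.6000

-0.6000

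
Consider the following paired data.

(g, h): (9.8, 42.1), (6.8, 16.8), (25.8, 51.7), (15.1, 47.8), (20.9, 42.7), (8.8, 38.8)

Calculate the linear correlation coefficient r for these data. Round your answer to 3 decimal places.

n = 6, Σg = 87.2, Σh = 239.9, Σg² = 1550.18, Σh² = 10341.11, Σgh = 3816.33
nΣgh − ΣgΣh = 22897.98 − 20919.28 = 1978.7
nΣg² − (Σg)² = 9301.08 − 7603.84 = 1697.24; nΣh² − (Σh)² = 62046.66 − 57552.01 = 4494.65
r = 1978.7 / √(1697.24 × 4494.65) = 1978.7 / 2761.9739 ≈ 0.716

0.716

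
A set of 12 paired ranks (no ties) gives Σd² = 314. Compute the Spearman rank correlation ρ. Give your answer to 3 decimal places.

ρ = 1 − 6Σd² / [n(n²−1)] = 1 − 6×314 / (12×143)
  = 1 − 1884/1716 = 1 − 1.0979 ≈ -0.098

-0.098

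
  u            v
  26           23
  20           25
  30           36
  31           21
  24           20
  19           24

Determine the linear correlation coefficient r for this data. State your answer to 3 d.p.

n = 6, Σu = 150, Σv = 149, Σu² = 3874, Σv² = 3867, Σuv = 3765
nΣuv − ΣuΣv = 22590 − 22350 = 240
nΣu² − (Σu)² = 23244 − 22500 = 744; nΣv² − (Σv)² = 23202 − 22201 = 1001
r = 240 / √(744 × 1001) = 240 / 862.9855 ≈ 0.278

0.278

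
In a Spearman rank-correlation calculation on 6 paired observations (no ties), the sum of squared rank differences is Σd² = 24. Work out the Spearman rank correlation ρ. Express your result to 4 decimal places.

ρ = 1 − 6Σd² / [n(n²−1)] = 1 − 6×24 / (6×35)
  = 1 − 144/210 = 1 − 0.68571 ≈ 0.3143

0.3143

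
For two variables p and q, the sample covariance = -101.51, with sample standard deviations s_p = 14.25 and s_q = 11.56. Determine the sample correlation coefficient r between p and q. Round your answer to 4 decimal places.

-0.6162

r = Cov(p,q) / (s_p · s_q) = -101.51 / (14.25 × 11.56)
  = -101.51 / 164.7300 ≈ -0.6162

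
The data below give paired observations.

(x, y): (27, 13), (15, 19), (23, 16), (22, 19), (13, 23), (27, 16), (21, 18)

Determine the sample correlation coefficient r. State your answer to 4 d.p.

-0.8848

n = 7, Σx = 148, Σy = 124, Σx² = 3306, Σy² = 2256, Σxy = 2531
nΣxy − ΣxΣy = 17717 − 18352 = -635
nΣx² − (Σx)² = 23142 − 21904 = 1238; nΣy² − (Σy)² = 15792 − 15376 = 416
r = -635 / √(1238 × 416) = -635 / 717.6406 ≈ -0.8848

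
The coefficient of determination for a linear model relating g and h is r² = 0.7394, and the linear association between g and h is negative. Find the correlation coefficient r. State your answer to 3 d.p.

-0.860

|r| = √0.7394 = 0.860
The association is negative, so r = −0.860.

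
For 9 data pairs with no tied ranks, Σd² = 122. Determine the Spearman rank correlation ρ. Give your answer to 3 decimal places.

ρ = 1 − 6Σd² / [n(n²−1)] = 1 − 6×122 / (9×80)
  = 1 − 732/720 = 1 − 1.0167 ≈ -0.017

-0.017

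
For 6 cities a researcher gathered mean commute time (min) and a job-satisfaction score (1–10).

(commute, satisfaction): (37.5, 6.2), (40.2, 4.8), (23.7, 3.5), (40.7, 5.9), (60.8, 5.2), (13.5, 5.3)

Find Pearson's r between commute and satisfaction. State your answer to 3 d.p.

n = 6, Σx = 216.4, Σy = 30.9, Σx² = 9119.36, Σy² = 163.67, Σxy = 1136.25
nΣxy − ΣxΣy = 6817.5 − 6686.76 = 130.74
nΣx² − (Σx)² = 54716.16 − 46828.96 = 7887.2; nΣy² − (Σy)² = 982.02 − 954.81 = 27.21
r = 130.74 / √(7887.2 × 27.21) = 130.74 / 463.2610 ≈ 0.282

0.282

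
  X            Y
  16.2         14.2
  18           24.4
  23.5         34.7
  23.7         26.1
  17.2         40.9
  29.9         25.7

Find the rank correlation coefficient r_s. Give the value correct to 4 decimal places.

0.2000

Rank X: 1, 3, 4, 5, 2, 6
Rank Y: 1, 2, 5, 4, 6, 3
d = rank(X) − rank(Y): 0, 1, -1, 1, -4, 3; Σd² = 28
ρ = 1 − 6Σd² / [n(n²−1)] = 1 − 6×28 / (6×35) = 1 − 168/210 ≈ 0.2000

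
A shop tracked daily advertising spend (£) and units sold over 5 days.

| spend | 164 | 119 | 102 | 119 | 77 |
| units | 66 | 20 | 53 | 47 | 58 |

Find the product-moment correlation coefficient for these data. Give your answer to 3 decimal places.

0.142

n = 5, Σx = 581, Σy = 244, Σx² = 71551, Σy² = 13138, Σxy = 28669
nΣxy − ΣxΣy = 143345 − 141764 = 1581
nΣx² − (Σx)² = 357755 − 337561 = 20194; nΣy² − (Σy)² = 65690 − 59536 = 6154
r = 1581 / √(20194 × 6154) = 1581 / 11147.8193 ≈ 0.142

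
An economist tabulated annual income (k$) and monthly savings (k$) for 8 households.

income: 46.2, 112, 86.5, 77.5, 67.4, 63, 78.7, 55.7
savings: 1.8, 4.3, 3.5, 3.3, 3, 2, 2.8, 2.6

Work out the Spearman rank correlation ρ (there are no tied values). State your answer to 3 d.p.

0.905

Rank income: 1, 8, 7, 5, 4, 3, 6, 2
Rank savings: 1, 8, 7, 6, 5, 2, 4, 3
d = rank(income) − rank(savings): 0, 0, 0, -1, -1, 1, 2, -1; Σd² = 8
ρ = 1 − 6Σd² / [n(n²−1)] = 1 − 6×8 / (8×63) = 1 − 48/504 ≈ 0.905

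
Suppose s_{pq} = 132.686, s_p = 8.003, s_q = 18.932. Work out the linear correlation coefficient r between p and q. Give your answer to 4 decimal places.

r = Cov(p,q) / (s_p · s_q) = 132.686 / (8.003 × 18.932)
  = 132.686 / 151.5128 ≈ 0.8757

0.8757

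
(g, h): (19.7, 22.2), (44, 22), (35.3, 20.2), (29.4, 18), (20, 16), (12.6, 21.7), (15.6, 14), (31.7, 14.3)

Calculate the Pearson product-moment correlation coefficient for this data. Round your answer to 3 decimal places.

0.187

n = 8, Σg = 208.3, Σh = 148.4, Σg² = 6241.55, Σh² = 2836.26, Σgh = 3912.73
nΣgh − ΣgΣh = 31301.84 − 30911.72 = 390.12
nΣg² − (Σg)² = 49932.4 − 43388.89 = 6543.51; nΣh² − (Σh)² = 22690.08 − 22022.56 = 667.52
r = 390.12 / √(6543.51 × 667.52) = 390.12 / 2089.9578 ≈ 0.187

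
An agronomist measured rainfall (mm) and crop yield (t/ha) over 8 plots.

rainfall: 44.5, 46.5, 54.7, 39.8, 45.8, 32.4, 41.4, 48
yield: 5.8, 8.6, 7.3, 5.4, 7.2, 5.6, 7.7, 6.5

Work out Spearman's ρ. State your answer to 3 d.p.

0.571

Rank rainfall: 4, 6, 8, 2, 5, 1, 3, 7
Rank yield: 3, 8, 6, 1, 5, 2, 7, 4
d = rank(rainfall) − rank(yield): 1, -2, 2, 1, 0, -1, -4, 3; Σd² = 36
ρ = 1 − 6Σd² / [n(n²−1)] = 1 − 6×36 / (8×63) = 1 − 216/504 ≈ 0.571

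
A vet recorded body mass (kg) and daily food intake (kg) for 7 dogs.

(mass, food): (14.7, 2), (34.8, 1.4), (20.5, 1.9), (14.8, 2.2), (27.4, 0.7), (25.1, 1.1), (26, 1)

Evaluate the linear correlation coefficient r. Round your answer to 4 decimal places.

n = 7, Σx = 163.3, Σy = 10.3, Σx² = 4123.19, Σy² = 17.11, Σxy = 222.42
nΣxy − ΣxΣy = 1556.94 − 1681.99 = -125.05
nΣx² − (Σx)² = 28862.33 − 26666.89 = 2195.44; nΣy² − (Σy)² = 119.77 − 106.09 = 13.68
r = -125.05 / √(2195.44 × 13.68) = -125.05 / 173.3021 ≈ -0.7216

-0.7216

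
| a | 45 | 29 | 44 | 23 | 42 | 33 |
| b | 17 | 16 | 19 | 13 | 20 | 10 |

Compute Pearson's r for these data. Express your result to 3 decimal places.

n = 6, Σa = 216, Σb = 95, Σa² = 8184, Σb² = 1575, Σab = 3534
nΣab − ΣaΣb = 21204 − 20520 = 684
nΣa² − (Σa)² = 49104 − 46656 = 2448; nΣb² − (Σb)² = 9450 − 9025 = 425
r = 684 / √(2448 × 425) = 684 / 1020.0000 ≈ 0.671

0.671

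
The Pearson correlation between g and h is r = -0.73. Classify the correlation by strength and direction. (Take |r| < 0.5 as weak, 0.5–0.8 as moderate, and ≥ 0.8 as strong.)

r = -0.73 < 0 so the relationship is negative.
|r| = 0.73, which falls in the moderate range.

moderate negative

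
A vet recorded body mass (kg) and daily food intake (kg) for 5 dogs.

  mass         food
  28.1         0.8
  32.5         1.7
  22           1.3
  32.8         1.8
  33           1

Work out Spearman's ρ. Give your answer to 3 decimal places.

0.200

Rank mass: 2, 3, 1, 4, 5
Rank food: 1, 4, 3, 5, 2
d = rank(mass) − rank(food): 1, -1, -2, -1, 3; Σd² = 16
ρ = 1 − 6Σd² / [n(n²−1)] = 1 − 6×16 / (5×24) = 1 − 96/120 ≈ 0.200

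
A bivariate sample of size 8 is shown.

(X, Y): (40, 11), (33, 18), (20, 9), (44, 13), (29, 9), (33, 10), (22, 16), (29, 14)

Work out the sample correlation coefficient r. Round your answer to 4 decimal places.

0.0524

n = 8, ΣX = 250, ΣY = 100, ΣX² = 8280, ΣY² = 1328, ΣXY = 3135
nΣXY − ΣXΣY = 25080 − 25000 = 80
nΣX² − (ΣX)² = 66240 − 62500 = 3740; nΣY² − (ΣY)² = 10624 − 10000 = 624
r = 80 / √(3740 × 624) = 80 / 1527.6649 ≈ 0.0524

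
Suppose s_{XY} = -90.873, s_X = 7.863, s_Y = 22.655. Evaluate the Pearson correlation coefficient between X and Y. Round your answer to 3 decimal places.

-0.510

r = Cov(X,Y) / (s_X · s_Y) = -90.873 / (7.863 × 22.655)
  = -90.873 / 178.1363 ≈ -0.510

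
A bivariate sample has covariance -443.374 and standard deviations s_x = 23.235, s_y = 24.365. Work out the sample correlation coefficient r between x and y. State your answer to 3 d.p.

r = Cov(x,y) / (s_x · s_y) = -443.374 / (23.235 × 24.365)
  = -443.374 / 566.1208 ≈ -0.783

-0.783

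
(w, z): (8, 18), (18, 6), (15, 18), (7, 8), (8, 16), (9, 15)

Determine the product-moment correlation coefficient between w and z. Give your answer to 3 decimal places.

n = 6, Σw = 65, Σz = 81, Σw² = 807, Σz² = 1229, Σwz = 841
nΣwz − ΣwΣz = 5046 − 5265 = -219
nΣw² − (Σw)² = 4842 − 4225 = 617; nΣz² − (Σz)² = 7374 − 6561 = 813
r = -219 / √(617 × 813) = -219 / 708.2521 ≈ -0.309

-0.309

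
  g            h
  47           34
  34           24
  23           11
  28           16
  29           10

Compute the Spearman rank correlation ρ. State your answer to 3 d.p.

Rank g: 5, 4, 1, 2, 3
Rank h: 5, 4, 2, 3, 1
d = rank(g) − rank(h): 0, 0, -1, -1, 2; Σd² = 6
ρ = 1 − 6Σd² / [n(n²−1)] = 1 − 6×6 / (5×24) = 1 − 36/120 ≈ 0.700

0.700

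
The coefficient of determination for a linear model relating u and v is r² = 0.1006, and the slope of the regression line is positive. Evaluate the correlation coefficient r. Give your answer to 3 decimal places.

0.317

|r| = √0.1006 = 0.317
The association is positive, so r = 0.317.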